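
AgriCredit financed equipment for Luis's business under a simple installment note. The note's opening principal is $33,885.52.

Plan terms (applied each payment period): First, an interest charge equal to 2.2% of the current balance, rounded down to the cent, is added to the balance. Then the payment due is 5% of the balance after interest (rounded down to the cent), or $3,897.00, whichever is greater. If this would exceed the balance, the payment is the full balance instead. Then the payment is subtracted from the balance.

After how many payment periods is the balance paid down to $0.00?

10

# | Opening | Interest | Payment | End bal
1 | $33,885.52 | $745.48 | $3,897.00 | $30,734.00
2 | $30,734.00 | $676.14 | $3,897.00 | $27,513.14
3 | $27,513.14 | $605.28 | $3,897.00 | $24,221.42
4 | $24,221.42 | $532.87 | $3,897.00 | $20,857.29
5 | $20,857.29 | $458.86 | $3,897.00 | $17,419.15
6 | $17,419.15 | $383.22 | $3,897.00 | $13,905.37
7 | $13,905.37 | $305.91 | $3,897.00 | $10,314.28
8 | $10,314.28 | $226.91 | $3,897.00 | $6,644.19
9 | $6,644.19 | $146.17 | $3,897.00 | $2,893.36
10 | $2,893.36 | $63.65 | $2,957.01 | $0.00
Balance reaches $0.00 in payment period 10.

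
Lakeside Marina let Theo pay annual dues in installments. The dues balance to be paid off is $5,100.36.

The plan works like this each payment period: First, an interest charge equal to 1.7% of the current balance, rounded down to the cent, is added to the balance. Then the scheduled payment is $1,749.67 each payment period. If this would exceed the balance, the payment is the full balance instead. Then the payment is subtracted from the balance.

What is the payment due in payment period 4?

# | Opening | Interest | Payment | End bal
1 | $5,100.36 | $86.70 | $1,749.67 | $3,437.39
2 | $3,437.39 | $58.43 | $1,749.67 | $1,746.15
3 | $1,746.15 | $29.68 | $1,749.67 | $26.16
4 | $26.16 | $0.44 | $26.60 | $0.00

$26.60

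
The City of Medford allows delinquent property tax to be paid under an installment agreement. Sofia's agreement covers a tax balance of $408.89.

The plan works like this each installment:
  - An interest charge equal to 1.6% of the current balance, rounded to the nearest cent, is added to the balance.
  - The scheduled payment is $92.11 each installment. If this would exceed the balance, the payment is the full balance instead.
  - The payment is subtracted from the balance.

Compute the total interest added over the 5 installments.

Installment 1: $408.89 +$6.54 interest = $415.43; pay $92.11 → $323.32
Installment 2: $323.32 +$5.17 interest = $328.49; pay $92.11 → $236.38
Installment 3: $236.38 +$3.78 interest = $240.16; pay $92.11 → $148.05
Installment 4: $148.05 +$2.37 interest = $150.42; pay $92.11 → $58.31
Installment 5: $58.31 +$0.93 interest = $59.24; pay $59.24 → $0.00
Total interest: $6.54 + $5.17 + $3.78 + $2.37 + $0.93 = $18.79

$18.79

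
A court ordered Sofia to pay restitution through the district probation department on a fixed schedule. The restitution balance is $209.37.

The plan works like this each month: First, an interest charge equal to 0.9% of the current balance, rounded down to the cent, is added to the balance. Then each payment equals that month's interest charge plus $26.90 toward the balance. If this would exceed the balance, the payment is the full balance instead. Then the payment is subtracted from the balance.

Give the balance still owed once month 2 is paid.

Month 1: opening $209.37; interest $1.88 → $211.25; payment $28.78; balance $182.47
Month 2: opening $182.47; interest $1.64 → $184.11; payment $28.54; balance $155.57

$155.57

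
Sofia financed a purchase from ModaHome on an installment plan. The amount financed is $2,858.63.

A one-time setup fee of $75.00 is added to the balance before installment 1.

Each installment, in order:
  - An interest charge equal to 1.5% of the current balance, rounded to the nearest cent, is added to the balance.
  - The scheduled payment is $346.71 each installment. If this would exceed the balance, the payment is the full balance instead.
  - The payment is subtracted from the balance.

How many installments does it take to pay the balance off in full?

10

# | Opening | Interest | Payment | End bal
1 | $2,933.63 | $44.00 | $346.71 | $2,630.92
2 | $2,630.92 | $39.46 | $346.71 | $2,323.67
3 | $2,323.67 | $34.86 | $346.71 | $2,011.82
4 | $2,011.82 | $30.18 | $346.71 | $1,695.29
5 | $1,695.29 | $25.43 | $346.71 | $1,374.01
6 | $1,374.01 | $20.61 | $346.71 | $1,047.91
7 | $1,047.91 | $15.72 | $346.71 | $716.92
8 | $716.92 | $10.75 | $346.71 | $380.96
9 | $380.96 | $5.71 | $346.71 | $39.96
10 | $39.96 | $0.60 | $40.56 | $0.00
Balance reaches $0.00 in installment 10.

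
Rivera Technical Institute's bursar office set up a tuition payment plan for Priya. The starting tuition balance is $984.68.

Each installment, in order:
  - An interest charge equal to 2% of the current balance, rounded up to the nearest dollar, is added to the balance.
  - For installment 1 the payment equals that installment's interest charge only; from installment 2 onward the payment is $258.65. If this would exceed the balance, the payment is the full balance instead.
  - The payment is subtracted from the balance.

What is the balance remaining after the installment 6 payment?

Installment 1: opening $984.68; interest $20.00 → $1,004.68; payment $20.00; balance $984.68
Installment 2: opening $984.68; interest $20.00 → $1,004.68; payment $258.65; balance $746.03
Installment 3: opening $746.03; interest $15.00 → $761.03; payment $258.65; balance $502.38
Installment 4: opening $502.38; interest $11.00 → $513.38; payment $258.65; balance $254.73
Installment 5: opening $254.73; interest $6.00 → $260.73; payment $258.65; balance $2.08
Installment 6: opening $2.08; interest $1.00 → $3.08; payment $3.08; balance $0.00

$0.00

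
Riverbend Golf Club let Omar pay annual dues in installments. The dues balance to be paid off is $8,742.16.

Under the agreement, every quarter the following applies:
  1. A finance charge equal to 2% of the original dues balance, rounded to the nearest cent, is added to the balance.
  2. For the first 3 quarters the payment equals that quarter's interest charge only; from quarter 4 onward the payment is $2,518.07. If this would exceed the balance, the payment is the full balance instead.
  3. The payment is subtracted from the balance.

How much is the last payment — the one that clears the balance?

Quarter 1: opening $8,742.16; interest $174.84 → $8,917.00; payment $174.84; balance $8,742.16
Quarter 2: opening $8,742.16; interest $174.84 → $8,917.00; payment $174.84; balance $8,742.16
Quarter 3: opening $8,742.16; interest $174.84 → $8,917.00; payment $174.84; balance $8,742.16
Quarter 4: opening $8,742.16; interest $174.84 → $8,917.00; payment $2,518.07; balance $6,398.93
Quarter 5: opening $6,398.93; interest $174.84 → $6,573.77; payment $2,518.07; balance $4,055.70
Quarter 6: opening $4,055.70; interest $174.84 → $4,230.54; payment $2,518.07; balance $1,712.47
Quarter 7: opening $1,712.47; interest $174.84 → $1,887.31; payment $1,887.31; balance $0.00

$1,887.31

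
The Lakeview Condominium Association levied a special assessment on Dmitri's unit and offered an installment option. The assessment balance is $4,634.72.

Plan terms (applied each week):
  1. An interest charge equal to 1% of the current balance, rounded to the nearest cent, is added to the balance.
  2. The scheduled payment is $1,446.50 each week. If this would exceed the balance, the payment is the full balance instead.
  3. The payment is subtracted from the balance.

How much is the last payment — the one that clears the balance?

Week 1: opening $4,634.72; interest $46.35 → $4,681.07; payment $1,446.50; balance $3,234.57
Week 2: opening $3,234.57; interest $32.35 → $3,266.92; payment $1,446.50; balance $1,820.42
Week 3: opening $1,820.42; interest $18.20 → $1,838.62; payment $1,446.50; balance $392.12
Week 4: opening $392.12; interest $3.92 → $396.04; payment $396.04; balance $0.00

$396.04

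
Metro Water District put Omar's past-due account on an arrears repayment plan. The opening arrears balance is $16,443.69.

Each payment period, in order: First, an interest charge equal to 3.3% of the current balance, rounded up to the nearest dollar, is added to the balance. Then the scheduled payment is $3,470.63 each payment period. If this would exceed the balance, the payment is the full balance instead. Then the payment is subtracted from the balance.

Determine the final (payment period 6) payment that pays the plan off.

$835.54

Payment period 1: opening $16,443.69; interest $543.00 → $16,986.69; payment $3,470.63; balance $13,516.06
Payment period 2: opening $13,516.06; interest $447.00 → $13,963.06; payment $3,470.63; balance $10,492.43
Payment period 3: opening $10,492.43; interest $347.00 → $10,839.43; payment $3,470.63; balance $7,368.80
Payment period 4: opening $7,368.80; interest $244.00 → $7,612.80; payment $3,470.63; balance $4,142.17
Payment period 5: opening $4,142.17; interest $137.00 → $4,279.17; payment $3,470.63; balance $808.54
Payment period 6: opening $808.54; interest $27.00 → $835.54; payment $835.54; balance $0.00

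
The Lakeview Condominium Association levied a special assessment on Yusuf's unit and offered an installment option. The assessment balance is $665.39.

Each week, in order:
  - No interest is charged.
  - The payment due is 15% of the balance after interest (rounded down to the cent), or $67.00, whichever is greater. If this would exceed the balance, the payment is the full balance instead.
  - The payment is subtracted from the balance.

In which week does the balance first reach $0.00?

Week 1: opening $665.39; payment $99.80; balance $565.59
Week 2: opening $565.59; payment $84.83; balance $480.76
Week 3: opening $480.76; payment $72.11; balance $408.65
Week 4: opening $408.65; payment $67.00; balance $341.65
Week 5: opening $341.65; payment $67.00; balance $274.65
Week 6: opening $274.65; payment $67.00; balance $207.65
Week 7: opening $207.65; payment $67.00; balance $140.65
Week 8: opening $140.65; payment $67.00; balance $73.65
Week 9: opening $73.65; payment $67.00; balance $6.65
Week 10: opening $6.65; payment $6.65; balance $0.00
Balance reaches $0.00 in week 10.

10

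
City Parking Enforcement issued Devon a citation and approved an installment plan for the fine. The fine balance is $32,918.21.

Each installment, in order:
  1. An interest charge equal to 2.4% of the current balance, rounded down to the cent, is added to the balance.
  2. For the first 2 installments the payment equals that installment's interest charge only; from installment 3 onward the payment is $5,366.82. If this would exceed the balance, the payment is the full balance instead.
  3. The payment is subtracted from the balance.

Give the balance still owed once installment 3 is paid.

Installment 1: $32,918.21 +$790.03 interest = $33,708.24; pay $790.03 → $32,918.21
Installment 2: $32,918.21 +$790.03 interest = $33,708.24; pay $790.03 → $32,918.21
Installment 3: $32,918.21 +$790.03 interest = $33,708.24; pay $5,366.82 → $28,341.42

$28,341.42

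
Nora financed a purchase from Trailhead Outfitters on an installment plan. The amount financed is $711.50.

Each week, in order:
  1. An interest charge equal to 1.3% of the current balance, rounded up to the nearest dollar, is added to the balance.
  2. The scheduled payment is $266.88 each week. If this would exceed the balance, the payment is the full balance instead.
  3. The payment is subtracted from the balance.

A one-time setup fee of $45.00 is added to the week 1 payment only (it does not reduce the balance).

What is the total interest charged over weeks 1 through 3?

Week 1: $711.50 +$10.00 interest = $721.50; pay $266.88 (+ $45.00 fee) → $454.62
Week 2: $454.62 +$6.00 interest = $460.62; pay $266.88 → $193.74
Week 3: $193.74 +$3.00 interest = $196.74; pay $196.74 → $0.00
Total interest: $10.00 + $6.00 + $3.00 = $19.00

$19.00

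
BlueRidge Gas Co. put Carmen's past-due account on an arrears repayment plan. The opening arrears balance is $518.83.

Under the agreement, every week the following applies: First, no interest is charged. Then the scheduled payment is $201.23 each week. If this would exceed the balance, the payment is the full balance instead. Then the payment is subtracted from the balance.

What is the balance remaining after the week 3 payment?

$0.00

Week 1: opening $518.83; payment $201.23; balance $317.60
Week 2: opening $317.60; payment $201.23; balance $116.37
Week 3: opening $116.37; payment $116.37; balance $0.00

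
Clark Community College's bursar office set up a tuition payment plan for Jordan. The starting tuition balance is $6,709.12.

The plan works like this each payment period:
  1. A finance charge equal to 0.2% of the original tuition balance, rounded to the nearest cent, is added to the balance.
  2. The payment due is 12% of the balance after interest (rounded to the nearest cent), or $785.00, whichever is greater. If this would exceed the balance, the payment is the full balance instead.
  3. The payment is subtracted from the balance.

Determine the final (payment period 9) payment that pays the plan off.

Payment period 1: $6,709.12 +$13.42 interest = $6,722.54; pay $806.70 → $5,915.84
Payment period 2: $5,915.84 +$13.42 interest = $5,929.26; pay $785.00 → $5,144.26
Payment period 3: $5,144.26 +$13.42 interest = $5,157.68; pay $785.00 → $4,372.68
Payment period 4: $4,372.68 +$13.42 interest = $4,386.10; pay $785.00 → $3,601.10
Payment period 5: $3,601.10 +$13.42 interest = $3,614.52; pay $785.00 → $2,829.52
Payment period 6: $2,829.52 +$13.42 interest = $2,842.94; pay $785.00 → $2,057.94
Payment period 7: $2,057.94 +$13.42 interest = $2,071.36; pay $785.00 → $1,286.36
Payment period 8: $1,286.36 +$13.42 interest = $1,299.78; pay $785.00 → $514.78
Payment period 9: $514.78 +$13.42 interest = $528.20; pay $528.20 → $0.00

$528.20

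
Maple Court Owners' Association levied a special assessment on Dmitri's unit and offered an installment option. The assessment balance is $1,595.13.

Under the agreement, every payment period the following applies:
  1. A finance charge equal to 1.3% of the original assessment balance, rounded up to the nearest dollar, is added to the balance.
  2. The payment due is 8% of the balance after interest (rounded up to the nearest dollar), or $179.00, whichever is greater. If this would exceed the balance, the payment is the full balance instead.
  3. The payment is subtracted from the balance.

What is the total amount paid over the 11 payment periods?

# | Opening | Interest | Payment | End bal
1 | $1,595.13 | $21.00 | $179.00 | $1,437.13
2 | $1,437.13 | $21.00 | $179.00 | $1,279.13
3 | $1,279.13 | $21.00 | $179.00 | $1,121.13
4 | $1,121.13 | $21.00 | $179.00 | $963.13
5 | $963.13 | $21.00 | $179.00 | $805.13
6 | $805.13 | $21.00 | $179.00 | $647.13
7 | $647.13 | $21.00 | $179.00 | $489.13
8 | $489.13 | $21.00 | $179.00 | $331.13
9 | $331.13 | $21.00 | $179.00 | $173.13
10 | $173.13 | $21.00 | $179.00 | $15.13
11 | $15.13 | $21.00 | $36.13 | $0.00
Total paid: $1,826.13

$1,826.13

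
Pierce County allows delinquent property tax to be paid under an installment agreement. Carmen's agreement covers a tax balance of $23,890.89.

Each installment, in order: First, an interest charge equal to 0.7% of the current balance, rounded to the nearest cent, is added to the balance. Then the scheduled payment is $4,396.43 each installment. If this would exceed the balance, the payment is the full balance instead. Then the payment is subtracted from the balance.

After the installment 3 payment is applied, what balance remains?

$11,114.29

Installment 1: $23,890.89 +$167.24 interest = $24,058.13; pay $4,396.43 → $19,661.70
Installment 2: $19,661.70 +$137.63 interest = $19,799.33; pay $4,396.43 → $15,402.90
Installment 3: $15,402.90 +$107.82 interest = $15,510.72; pay $4,396.43 → $11,114.29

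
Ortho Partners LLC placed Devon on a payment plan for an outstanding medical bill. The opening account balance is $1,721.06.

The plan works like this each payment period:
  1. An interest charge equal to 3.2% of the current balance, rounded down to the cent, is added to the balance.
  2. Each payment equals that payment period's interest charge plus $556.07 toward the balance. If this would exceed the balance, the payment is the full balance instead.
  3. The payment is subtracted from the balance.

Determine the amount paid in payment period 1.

$611.14

Payment period 1: $1,721.06 +$55.07 interest = $1,776.13; pay $611.14 → $1,164.99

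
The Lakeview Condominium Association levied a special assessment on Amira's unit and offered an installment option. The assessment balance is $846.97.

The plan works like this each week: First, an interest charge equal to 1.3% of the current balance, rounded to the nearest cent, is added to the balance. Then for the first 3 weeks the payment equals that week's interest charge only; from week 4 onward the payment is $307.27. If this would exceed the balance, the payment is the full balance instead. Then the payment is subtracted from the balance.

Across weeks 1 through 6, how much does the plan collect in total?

$901.43

Week 1: $846.97 +$11.01 interest = $857.98; pay $11.01 → $846.97
Week 2: $846.97 +$11.01 interest = $857.98; pay $11.01 → $846.97
Week 3: $846.97 +$11.01 interest = $857.98; pay $11.01 → $846.97
Week 4: $846.97 +$11.01 interest = $857.98; pay $307.27 → $550.71
Week 5: $550.71 +$7.16 interest = $557.87; pay $307.27 → $250.60
Week 6: $250.60 +$3.26 interest = $253.86; pay $253.86 → $0.00
Total paid: $901.43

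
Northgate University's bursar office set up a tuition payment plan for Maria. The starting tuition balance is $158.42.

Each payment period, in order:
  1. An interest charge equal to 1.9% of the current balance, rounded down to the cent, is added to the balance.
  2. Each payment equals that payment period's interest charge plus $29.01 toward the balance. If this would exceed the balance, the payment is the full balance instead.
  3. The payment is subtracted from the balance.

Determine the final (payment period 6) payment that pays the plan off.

Payment period 1: $158.42 +$3.00 interest = $161.42; pay $32.01 → $129.41
Payment period 2: $129.41 +$2.45 interest = $131.86; pay $31.46 → $100.40
Payment period 3: $100.40 +$1.90 interest = $102.30; pay $30.91 → $71.39
Payment period 4: $71.39 +$1.35 interest = $72.74; pay $30.36 → $42.38
Payment period 5: $42.38 +$0.80 interest = $43.18; pay $29.81 → $13.37
Payment period 6: $13.37 +$0.25 interest = $13.62; pay $13.62 → $0.00

$13.62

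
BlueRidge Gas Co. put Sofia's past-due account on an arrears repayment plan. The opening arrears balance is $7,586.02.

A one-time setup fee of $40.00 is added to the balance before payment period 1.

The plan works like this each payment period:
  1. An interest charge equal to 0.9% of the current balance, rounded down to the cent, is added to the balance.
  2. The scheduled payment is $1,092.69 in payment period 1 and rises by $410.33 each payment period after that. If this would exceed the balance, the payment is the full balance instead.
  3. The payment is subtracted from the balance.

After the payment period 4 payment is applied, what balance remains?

$997.36

Payment period 1: $7,626.02 +$68.63 interest = $7,694.65; pay $1,092.69 → $6,601.96
Payment period 2: $6,601.96 +$59.41 interest = $6,661.37; pay $1,503.02 → $5,158.35
Payment period 3: $5,158.35 +$46.42 interest = $5,204.77; pay $1,913.35 → $3,291.42
Payment period 4: $3,291.42 +$29.62 interest = $3,321.04; pay $2,323.68 → $997.36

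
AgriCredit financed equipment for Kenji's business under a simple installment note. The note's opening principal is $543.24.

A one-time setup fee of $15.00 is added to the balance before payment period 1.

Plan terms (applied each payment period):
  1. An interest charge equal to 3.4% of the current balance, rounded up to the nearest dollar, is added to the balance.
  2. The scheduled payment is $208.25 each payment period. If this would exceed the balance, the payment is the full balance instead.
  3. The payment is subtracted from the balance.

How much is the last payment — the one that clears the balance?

$179.74

# | Opening | Interest | Payment | End bal
1 | $558.24 | $19.00 | $208.25 | $368.99
2 | $368.99 | $13.00 | $208.25 | $173.74
3 | $173.74 | $6.00 | $179.74 | $0.00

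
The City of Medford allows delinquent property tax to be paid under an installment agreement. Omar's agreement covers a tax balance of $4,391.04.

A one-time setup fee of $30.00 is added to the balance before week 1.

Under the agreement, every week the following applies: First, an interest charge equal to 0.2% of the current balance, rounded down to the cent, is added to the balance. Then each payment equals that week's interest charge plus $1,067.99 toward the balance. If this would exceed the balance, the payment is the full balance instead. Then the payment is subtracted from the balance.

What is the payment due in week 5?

# | Opening | Interest | Payment | End bal
1 | $4,421.04 | $8.84 | $1,076.83 | $3,353.05
2 | $3,353.05 | $6.70 | $1,074.69 | $2,285.06
3 | $2,285.06 | $4.57 | $1,072.56 | $1,217.07
4 | $1,217.07 | $2.43 | $1,070.42 | $149.08
5 | $149.08 | $0.29 | $149.37 | $0.00

$149.37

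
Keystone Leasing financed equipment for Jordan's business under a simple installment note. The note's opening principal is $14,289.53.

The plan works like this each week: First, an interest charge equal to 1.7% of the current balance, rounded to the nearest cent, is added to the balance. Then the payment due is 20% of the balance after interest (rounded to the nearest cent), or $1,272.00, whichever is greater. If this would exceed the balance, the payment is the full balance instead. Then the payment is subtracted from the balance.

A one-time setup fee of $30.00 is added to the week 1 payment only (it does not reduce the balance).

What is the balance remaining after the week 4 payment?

$6,261.26

Week 1: opening $14,289.53; interest $242.92 → $14,532.45; payment $2,906.49 (+ $30.00 fee); balance $11,625.96
Week 2: opening $11,625.96; interest $197.64 → $11,823.60; payment $2,364.72; balance $9,458.88
Week 3: opening $9,458.88; interest $160.80 → $9,619.68; payment $1,923.94; balance $7,695.74
Week 4: opening $7,695.74; interest $130.83 → $7,826.57; payment $1,565.31; balance $6,261.26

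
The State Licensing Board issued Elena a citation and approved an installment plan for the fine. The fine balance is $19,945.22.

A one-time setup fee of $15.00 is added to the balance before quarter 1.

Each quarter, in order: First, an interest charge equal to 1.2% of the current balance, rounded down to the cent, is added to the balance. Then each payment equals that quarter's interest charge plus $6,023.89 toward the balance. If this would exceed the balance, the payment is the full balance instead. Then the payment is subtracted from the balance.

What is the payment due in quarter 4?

$1,911.21

Quarter 1: opening $19,960.22; interest $239.52 → $20,199.74; payment $6,263.41; balance $13,936.33
Quarter 2: opening $13,936.33; interest $167.23 → $14,103.56; payment $6,191.12; balance $7,912.44
Quarter 3: opening $7,912.44; interest $94.94 → $8,007.38; payment $6,118.83; balance $1,888.55
Quarter 4: opening $1,888.55; interest $22.66 → $1,911.21; payment $1,911.21; balance $0.00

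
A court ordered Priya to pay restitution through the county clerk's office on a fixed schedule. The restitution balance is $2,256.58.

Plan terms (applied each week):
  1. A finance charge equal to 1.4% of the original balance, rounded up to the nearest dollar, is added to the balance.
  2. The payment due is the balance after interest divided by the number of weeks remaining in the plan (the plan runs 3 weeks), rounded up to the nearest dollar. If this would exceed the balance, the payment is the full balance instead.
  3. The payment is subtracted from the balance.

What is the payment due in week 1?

Week 1: opening $2,256.58; interest $32.00 → $2,288.58; payment $763.00; balance $1,525.58

$763.00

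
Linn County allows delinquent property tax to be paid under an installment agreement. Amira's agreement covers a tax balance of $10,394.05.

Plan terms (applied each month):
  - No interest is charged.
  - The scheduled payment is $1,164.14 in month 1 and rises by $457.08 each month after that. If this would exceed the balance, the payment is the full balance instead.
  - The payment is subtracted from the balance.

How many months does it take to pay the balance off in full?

Month 1: $10,394.05 − $1,164.14 → $9,229.91
Month 2: $9,229.91 − $1,621.22 → $7,608.69
Month 3: $7,608.69 − $2,078.30 → $5,530.39
Month 4: $5,530.39 − $2,535.38 → $2,995.01
Month 5: $2,995.01 − $2,992.46 → $2.55
Month 6: $2.55 − $2.55 → $0.00
Balance reaches $0.00 in month 6.

6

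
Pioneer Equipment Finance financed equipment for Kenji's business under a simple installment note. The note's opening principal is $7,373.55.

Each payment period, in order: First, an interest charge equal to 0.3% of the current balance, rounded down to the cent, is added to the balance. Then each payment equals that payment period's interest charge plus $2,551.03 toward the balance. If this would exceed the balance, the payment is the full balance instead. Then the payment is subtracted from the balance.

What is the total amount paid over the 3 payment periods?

Payment period 1: $7,373.55 +$22.12 interest = $7,395.67; pay $2,573.15 → $4,822.52
Payment period 2: $4,822.52 +$14.46 interest = $4,836.98; pay $2,565.49 → $2,271.49
Payment period 3: $2,271.49 +$6.81 interest = $2,278.30; pay $2,278.30 → $0.00
Total paid: $7,416.94

$7,416.94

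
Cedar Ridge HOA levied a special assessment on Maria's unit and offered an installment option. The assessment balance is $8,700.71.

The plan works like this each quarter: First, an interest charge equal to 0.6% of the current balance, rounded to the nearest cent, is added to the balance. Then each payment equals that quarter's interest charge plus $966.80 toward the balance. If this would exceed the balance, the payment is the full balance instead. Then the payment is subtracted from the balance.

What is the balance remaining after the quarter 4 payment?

Quarter 1: $8,700.71 +$52.20 interest = $8,752.91; pay $1,019.00 → $7,733.91
Quarter 2: $7,733.91 +$46.40 interest = $7,780.31; pay $1,013.20 → $6,767.11
Quarter 3: $6,767.11 +$40.60 interest = $6,807.71; pay $1,007.40 → $5,800.31
Quarter 4: $5,800.31 +$34.80 interest = $5,835.11; pay $1,001.60 → $4,833.51

$4,833.51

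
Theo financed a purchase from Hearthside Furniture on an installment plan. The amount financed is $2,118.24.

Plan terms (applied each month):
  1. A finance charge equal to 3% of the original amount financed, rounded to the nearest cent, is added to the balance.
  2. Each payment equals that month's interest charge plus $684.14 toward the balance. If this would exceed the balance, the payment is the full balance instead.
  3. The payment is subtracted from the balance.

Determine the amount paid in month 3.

$747.69

Month 1: opening $2,118.24; interest $63.55 → $2,181.79; payment $747.69; balance $1,434.10
Month 2: opening $1,434.10; interest $63.55 → $1,497.65; payment $747.69; balance $749.96
Month 3: opening $749.96; interest $63.55 → $813.51; payment $747.69; balance $65.82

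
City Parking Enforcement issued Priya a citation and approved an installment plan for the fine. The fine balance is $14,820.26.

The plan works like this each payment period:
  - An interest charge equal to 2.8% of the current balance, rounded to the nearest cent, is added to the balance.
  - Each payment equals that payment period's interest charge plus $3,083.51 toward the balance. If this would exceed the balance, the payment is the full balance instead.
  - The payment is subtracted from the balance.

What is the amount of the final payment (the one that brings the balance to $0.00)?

$2,555.83

Payment period 1: $14,820.26 +$414.97 interest = $15,235.23; pay $3,498.48 → $11,736.75
Payment period 2: $11,736.75 +$328.63 interest = $12,065.38; pay $3,412.14 → $8,653.24
Payment period 3: $8,653.24 +$242.29 interest = $8,895.53; pay $3,325.80 → $5,569.73
Payment period 4: $5,569.73 +$155.95 interest = $5,725.68; pay $3,239.46 → $2,486.22
Payment period 5: $2,486.22 +$69.61 interest = $2,555.83; pay $2,555.83 → $0.00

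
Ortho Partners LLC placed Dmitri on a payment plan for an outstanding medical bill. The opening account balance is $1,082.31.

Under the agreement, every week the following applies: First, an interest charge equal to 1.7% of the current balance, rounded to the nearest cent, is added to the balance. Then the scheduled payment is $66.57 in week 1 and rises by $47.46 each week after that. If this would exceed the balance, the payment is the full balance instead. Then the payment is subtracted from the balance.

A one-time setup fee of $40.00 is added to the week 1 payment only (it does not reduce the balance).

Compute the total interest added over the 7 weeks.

$82.38

Week 1: $1,082.31 +$18.40 interest = $1,100.71; pay $66.57 (+ $40.00 fee) → $1,034.14
Week 2: $1,034.14 +$17.58 interest = $1,051.72; pay $114.03 → $937.69
Week 3: $937.69 +$15.94 interest = $953.63; pay $161.49 → $792.14
Week 4: $792.14 +$13.47 interest = $805.61; pay $208.95 → $596.66
Week 5: $596.66 +$10.14 interest = $606.80; pay $256.41 → $350.39
Week 6: $350.39 +$5.96 interest = $356.35; pay $303.87 → $52.48
Week 7: $52.48 +$0.89 interest = $53.37; pay $53.37 → $0.00
Total interest: $18.40 + $17.58 + $15.94 + $13.47 + $10.14 + $5.96 + $0.89 = $82.38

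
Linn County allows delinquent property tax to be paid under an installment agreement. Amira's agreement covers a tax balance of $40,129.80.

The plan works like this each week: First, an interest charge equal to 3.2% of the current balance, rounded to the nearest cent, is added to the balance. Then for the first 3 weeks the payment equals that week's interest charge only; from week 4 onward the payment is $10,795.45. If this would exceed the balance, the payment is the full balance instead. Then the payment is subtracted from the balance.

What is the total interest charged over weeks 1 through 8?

# | Opening | Interest | Payment | End bal
1 | $40,129.80 | $1,284.15 | $1,284.15 | $40,129.80
2 | $40,129.80 | $1,284.15 | $1,284.15 | $40,129.80
3 | $40,129.80 | $1,284.15 | $1,284.15 | $40,129.80
4 | $40,129.80 | $1,284.15 | $10,795.45 | $30,618.50
5 | $30,618.50 | $979.79 | $10,795.45 | $20,802.84
6 | $20,802.84 | $665.69 | $10,795.45 | $10,673.08
7 | $10,673.08 | $341.54 | $10,795.45 | $219.17
8 | $219.17 | $7.01 | $226.18 | $0.00
Total interest: $1,284.15 + $1,284.15 + $1,284.15 + $1,284.15 + $979.79 + $665.69 + $341.54 + $7.01 = $7,130.63

$7,130.63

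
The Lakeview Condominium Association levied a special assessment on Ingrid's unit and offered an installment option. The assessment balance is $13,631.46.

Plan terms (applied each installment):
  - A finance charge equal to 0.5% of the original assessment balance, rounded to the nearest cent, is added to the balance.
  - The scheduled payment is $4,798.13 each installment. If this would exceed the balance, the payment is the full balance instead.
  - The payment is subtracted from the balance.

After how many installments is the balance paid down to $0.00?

Installment 1: opening $13,631.46; interest $68.16 → $13,699.62; payment $4,798.13; balance $8,901.49
Installment 2: opening $8,901.49; interest $68.16 → $8,969.65; payment $4,798.13; balance $4,171.52
Installment 3: opening $4,171.52; interest $68.16 → $4,239.68; payment $4,239.68; balance $0.00
Balance reaches $0.00 in installment 3.

3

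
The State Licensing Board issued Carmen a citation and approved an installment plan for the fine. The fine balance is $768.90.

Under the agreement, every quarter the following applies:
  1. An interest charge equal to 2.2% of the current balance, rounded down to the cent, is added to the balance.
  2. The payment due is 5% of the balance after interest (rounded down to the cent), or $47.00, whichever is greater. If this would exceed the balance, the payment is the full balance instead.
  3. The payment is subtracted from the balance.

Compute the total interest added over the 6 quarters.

Quarter 1: opening $768.90; interest $16.91 → $785.81; payment $47.00; balance $738.81
Quarter 2: opening $738.81; interest $16.25 → $755.06; payment $47.00; balance $708.06
Quarter 3: opening $708.06; interest $15.57 → $723.63; payment $47.00; balance $676.63
Quarter 4: opening $676.63; interest $14.88 → $691.51; payment $47.00; balance $644.51
Quarter 5: opening $644.51; interest $14.17 → $658.68; payment $47.00; balance $611.68
Quarter 6: opening $611.68; interest $13.45 → $625.13; payment $47.00; balance $578.13
Total interest: $16.91 + $16.25 + $15.57 + $14.88 + $14.17 + $13.45 = $91.23

$91.23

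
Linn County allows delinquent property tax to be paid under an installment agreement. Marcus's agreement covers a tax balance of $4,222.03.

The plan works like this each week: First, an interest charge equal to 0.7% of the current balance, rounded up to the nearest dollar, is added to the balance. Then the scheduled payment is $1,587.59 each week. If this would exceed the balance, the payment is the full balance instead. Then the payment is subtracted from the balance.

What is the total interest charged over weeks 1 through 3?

$57.00

Week 1: opening $4,222.03; interest $30.00 → $4,252.03; payment $1,587.59; balance $2,664.44
Week 2: opening $2,664.44; interest $19.00 → $2,683.44; payment $1,587.59; balance $1,095.85
Week 3: opening $1,095.85; interest $8.00 → $1,103.85; payment $1,103.85; balance $0.00
Total interest: $30.00 + $19.00 + $8.00 = $57.00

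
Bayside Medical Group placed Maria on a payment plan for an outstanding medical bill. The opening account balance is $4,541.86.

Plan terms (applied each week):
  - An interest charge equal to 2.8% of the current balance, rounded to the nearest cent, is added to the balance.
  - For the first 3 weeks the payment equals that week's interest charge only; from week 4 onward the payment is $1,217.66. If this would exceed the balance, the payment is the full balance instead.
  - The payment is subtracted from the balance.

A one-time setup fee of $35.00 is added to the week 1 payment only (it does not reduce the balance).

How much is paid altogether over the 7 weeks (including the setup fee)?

Week 1: opening $4,541.86; interest $127.17 → $4,669.03; payment $127.17 (+ $35.00 fee); balance $4,541.86
Week 2: opening $4,541.86; interest $127.17 → $4,669.03; payment $127.17; balance $4,541.86
Week 3: opening $4,541.86; interest $127.17 → $4,669.03; payment $127.17; balance $4,541.86
Week 4: opening $4,541.86; interest $127.17 → $4,669.03; payment $1,217.66; balance $3,451.37
Week 5: opening $3,451.37; interest $96.64 → $3,548.01; payment $1,217.66; balance $2,330.35
Week 6: opening $2,330.35; interest $65.25 → $2,395.60; payment $1,217.66; balance $1,177.94
Week 7: opening $1,177.94; interest $32.98 → $1,210.92; payment $1,210.92; balance $0.00
Total paid: $5,280.41

$5,280.41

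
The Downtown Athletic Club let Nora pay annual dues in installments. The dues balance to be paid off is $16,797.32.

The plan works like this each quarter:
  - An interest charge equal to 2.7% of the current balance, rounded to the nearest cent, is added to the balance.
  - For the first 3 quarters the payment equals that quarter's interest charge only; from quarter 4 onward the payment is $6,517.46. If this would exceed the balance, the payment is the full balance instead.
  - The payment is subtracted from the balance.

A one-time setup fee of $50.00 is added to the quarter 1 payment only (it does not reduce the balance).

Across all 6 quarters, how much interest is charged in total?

Quarter 1: opening $16,797.32; interest $453.53 → $17,250.85; payment $453.53 (+ $50.00 fee); balance $16,797.32
Quarter 2: opening $16,797.32; interest $453.53 → $17,250.85; payment $453.53; balance $16,797.32
Quarter 3: opening $16,797.32; interest $453.53 → $17,250.85; payment $453.53; balance $16,797.32
Quarter 4: opening $16,797.32; interest $453.53 → $17,250.85; payment $6,517.46; balance $10,733.39
Quarter 5: opening $10,733.39; interest $289.80 → $11,023.19; payment $6,517.46; balance $4,505.73
Quarter 6: opening $4,505.73; interest $121.65 → $4,627.38; payment $4,627.38; balance $0.00
Total interest: $453.53 + $453.53 + $453.53 + $453.53 + $289.80 + $121.65 = $2,225.57

$2,225.57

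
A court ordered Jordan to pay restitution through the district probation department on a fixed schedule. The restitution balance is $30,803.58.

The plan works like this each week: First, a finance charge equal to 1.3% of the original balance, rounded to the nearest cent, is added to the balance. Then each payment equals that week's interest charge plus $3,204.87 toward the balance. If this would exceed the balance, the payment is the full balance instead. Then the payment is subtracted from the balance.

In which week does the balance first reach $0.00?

# | Opening | Interest | Payment | End bal
1 | $30,803.58 | $400.45 | $3,605.32 | $27,598.71
2 | $27,598.71 | $400.45 | $3,605.32 | $24,393.84
3 | $24,393.84 | $400.45 | $3,605.32 | $21,188.97
4 | $21,188.97 | $400.45 | $3,605.32 | $17,984.10
5 | $17,984.10 | $400.45 | $3,605.32 | $14,779.23
6 | $14,779.23 | $400.45 | $3,605.32 | $11,574.36
7 | $11,574.36 | $400.45 | $3,605.32 | $8,369.49
8 | $8,369.49 | $400.45 | $3,605.32 | $5,164.62
9 | $5,164.62 | $400.45 | $3,605.32 | $1,959.75
10 | $1,959.75 | $400.45 | $2,360.20 | $0.00
Balance reaches $0.00 in week 10.

10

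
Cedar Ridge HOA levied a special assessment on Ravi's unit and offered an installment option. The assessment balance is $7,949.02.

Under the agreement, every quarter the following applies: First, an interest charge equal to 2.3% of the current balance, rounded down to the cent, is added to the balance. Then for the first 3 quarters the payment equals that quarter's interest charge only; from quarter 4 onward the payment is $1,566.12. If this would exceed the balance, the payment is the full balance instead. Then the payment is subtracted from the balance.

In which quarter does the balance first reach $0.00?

Quarter 1: opening $7,949.02; interest $182.82 → $8,131.84; payment $182.82; balance $7,949.02
Quarter 2: opening $7,949.02; interest $182.82 → $8,131.84; payment $182.82; balance $7,949.02
Quarter 3: opening $7,949.02; interest $182.82 → $8,131.84; payment $182.82; balance $7,949.02
Quarter 4: opening $7,949.02; interest $182.82 → $8,131.84; payment $1,566.12; balance $6,565.72
Quarter 5: opening $6,565.72; interest $151.01 → $6,716.73; payment $1,566.12; balance $5,150.61
Quarter 6: opening $5,150.61; interest $118.46 → $5,269.07; payment $1,566.12; balance $3,702.95
Quarter 7: opening $3,702.95; interest $85.16 → $3,788.11; payment $1,566.12; balance $2,221.99
Quarter 8: opening $2,221.99; interest $51.10 → $2,273.09; payment $1,566.12; balance $706.97
Quarter 9: opening $706.97; interest $16.26 → $723.23; payment $723.23; balance $0.00
Balance reaches $0.00 in quarter 9.

9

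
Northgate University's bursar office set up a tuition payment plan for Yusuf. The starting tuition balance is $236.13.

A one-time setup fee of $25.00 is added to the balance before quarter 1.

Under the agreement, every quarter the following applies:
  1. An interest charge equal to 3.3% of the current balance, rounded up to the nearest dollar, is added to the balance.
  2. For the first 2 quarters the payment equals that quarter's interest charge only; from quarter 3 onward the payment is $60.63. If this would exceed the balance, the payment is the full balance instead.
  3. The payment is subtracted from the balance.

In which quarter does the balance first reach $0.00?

7

Quarter 1: opening $261.13; interest $9.00 → $270.13; payment $9.00; balance $261.13
Quarter 2: opening $261.13; interest $9.00 → $270.13; payment $9.00; balance $261.13
Quarter 3: opening $261.13; interest $9.00 → $270.13; payment $60.63; balance $209.50
Quarter 4: opening $209.50; interest $7.00 → $216.50; payment $60.63; balance $155.87
Quarter 5: opening $155.87; interest $6.00 → $161.87; payment $60.63; balance $101.24
Quarter 6: opening $101.24; interest $4.00 → $105.24; payment $60.63; balance $44.61
Quarter 7: opening $44.61; interest $2.00 → $46.61; payment $46.61; balance $0.00
Balance reaches $0.00 in quarter 7.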